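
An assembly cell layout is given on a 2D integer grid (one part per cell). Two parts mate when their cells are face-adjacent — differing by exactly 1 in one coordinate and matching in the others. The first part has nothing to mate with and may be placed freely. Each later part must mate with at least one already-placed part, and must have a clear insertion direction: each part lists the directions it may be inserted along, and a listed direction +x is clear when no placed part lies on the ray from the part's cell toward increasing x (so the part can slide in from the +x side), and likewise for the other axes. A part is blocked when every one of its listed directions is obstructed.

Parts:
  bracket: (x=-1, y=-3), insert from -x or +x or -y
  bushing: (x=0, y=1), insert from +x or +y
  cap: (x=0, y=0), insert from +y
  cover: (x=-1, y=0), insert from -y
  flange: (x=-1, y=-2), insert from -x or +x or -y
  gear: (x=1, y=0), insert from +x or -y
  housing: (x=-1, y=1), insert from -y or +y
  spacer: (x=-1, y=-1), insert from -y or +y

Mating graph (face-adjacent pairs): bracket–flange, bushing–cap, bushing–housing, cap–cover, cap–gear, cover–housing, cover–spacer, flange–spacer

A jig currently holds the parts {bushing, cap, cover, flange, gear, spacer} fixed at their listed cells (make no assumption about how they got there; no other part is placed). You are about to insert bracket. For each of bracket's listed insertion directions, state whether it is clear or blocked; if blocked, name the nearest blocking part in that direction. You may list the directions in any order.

+x: clear; -x: clear; -y: clear

-x: ray from bracket(-1, -3) has no placed part ⇒ clear
+x: ray from bracket(-1, -3) has no placed part ⇒ clear
-y: ray from bracket(-1, -3) has no placed part ⇒ clear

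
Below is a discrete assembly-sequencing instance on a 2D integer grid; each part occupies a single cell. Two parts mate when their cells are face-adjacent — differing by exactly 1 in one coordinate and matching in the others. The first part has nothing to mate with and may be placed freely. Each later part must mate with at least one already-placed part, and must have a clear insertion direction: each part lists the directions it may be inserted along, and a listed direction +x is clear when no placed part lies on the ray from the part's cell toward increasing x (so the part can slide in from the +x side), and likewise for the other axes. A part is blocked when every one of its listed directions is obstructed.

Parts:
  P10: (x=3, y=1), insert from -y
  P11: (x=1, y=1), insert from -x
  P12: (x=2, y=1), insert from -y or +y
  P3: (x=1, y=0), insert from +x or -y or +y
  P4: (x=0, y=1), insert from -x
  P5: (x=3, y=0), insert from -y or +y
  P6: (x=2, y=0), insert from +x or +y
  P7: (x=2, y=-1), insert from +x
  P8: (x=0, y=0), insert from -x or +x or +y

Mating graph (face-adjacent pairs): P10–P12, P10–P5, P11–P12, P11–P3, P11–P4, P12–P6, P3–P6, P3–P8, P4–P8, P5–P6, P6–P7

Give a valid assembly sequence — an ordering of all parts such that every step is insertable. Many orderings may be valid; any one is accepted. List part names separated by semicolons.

P3; P6; P11; P4; P7; P8; P12; P10; P5

1. P3@(1, 0) [+x clear] — {P3}
2. P6@(2, 0) [+x clear] — {P3, P6}
3. P11@(1, 1) [-x clear] — {P11, P3, P6}
4. P4@(0, 1) [-x clear] — {P11, P3, P4, P6}
5. P7@(2, -1) [+x clear] — {P11, P3, P4, P6, P7}
6. P8@(0, 0) [-x clear] — {P11, P3, P4, P6, P7, P8}
7. P12@(2, 1) [+y clear] — {P11, P12, P3, P4, P6, P7, P8}
8. P10@(3, 1) [-y clear] — {P10, P11, P12, P3, P4, P6, P7, P8}
9. P5@(3, 0) [-y clear] — {P10, P11, P12, P3, P4, P5, P6, P7, P8}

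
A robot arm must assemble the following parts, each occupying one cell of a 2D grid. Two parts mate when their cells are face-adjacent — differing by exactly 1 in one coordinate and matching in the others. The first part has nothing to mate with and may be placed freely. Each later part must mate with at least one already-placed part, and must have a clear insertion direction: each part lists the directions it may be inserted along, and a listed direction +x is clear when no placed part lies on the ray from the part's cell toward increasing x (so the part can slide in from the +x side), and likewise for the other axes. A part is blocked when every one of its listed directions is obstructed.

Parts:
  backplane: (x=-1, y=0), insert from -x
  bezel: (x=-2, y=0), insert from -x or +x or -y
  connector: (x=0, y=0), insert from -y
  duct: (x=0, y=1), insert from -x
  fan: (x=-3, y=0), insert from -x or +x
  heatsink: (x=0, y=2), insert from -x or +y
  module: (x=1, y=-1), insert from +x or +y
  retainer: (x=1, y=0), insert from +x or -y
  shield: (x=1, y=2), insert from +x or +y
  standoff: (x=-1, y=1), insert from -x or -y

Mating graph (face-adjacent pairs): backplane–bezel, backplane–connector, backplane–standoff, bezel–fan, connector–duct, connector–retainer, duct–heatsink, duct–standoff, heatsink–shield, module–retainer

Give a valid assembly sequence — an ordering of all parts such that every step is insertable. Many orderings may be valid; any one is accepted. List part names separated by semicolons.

backplane; connector; retainer; module; duct; standoff; heatsink; bezel; fan; shield

1. backplane@(-1, 0) [-x clear] — {backplane}
2. connector@(0, 0) [-y clear] — {backplane, connector}
3. retainer@(1, 0) [+x clear] — {backplane, connector, retainer}
4. module@(1, -1) [+x clear] — {backplane, connector, module, retainer}
5. duct@(0, 1) [-x clear] — {backplane, connector, duct, module, retainer}
6. standoff@(-1, 1) [-x clear] — {backplane, connector, duct, module, retainer, standoff}
7. heatsink@(0, 2) [-x clear] — {backplane, connector, duct, heatsink, module, retainer, standoff}
8. bezel@(-2, 0) [-x clear] — {backplane, bezel, connector, duct, heatsink, module, retainer, standoff}
9. fan@(-3, 0) [-x clear] — {backplane, bezel, connector, duct, fan, heatsink, module, retainer, standoff}
10. shield@(1, 2) [+x clear] — {backplane, bezel, connector, duct, fan, heatsink, module, retainer, shield, standoff}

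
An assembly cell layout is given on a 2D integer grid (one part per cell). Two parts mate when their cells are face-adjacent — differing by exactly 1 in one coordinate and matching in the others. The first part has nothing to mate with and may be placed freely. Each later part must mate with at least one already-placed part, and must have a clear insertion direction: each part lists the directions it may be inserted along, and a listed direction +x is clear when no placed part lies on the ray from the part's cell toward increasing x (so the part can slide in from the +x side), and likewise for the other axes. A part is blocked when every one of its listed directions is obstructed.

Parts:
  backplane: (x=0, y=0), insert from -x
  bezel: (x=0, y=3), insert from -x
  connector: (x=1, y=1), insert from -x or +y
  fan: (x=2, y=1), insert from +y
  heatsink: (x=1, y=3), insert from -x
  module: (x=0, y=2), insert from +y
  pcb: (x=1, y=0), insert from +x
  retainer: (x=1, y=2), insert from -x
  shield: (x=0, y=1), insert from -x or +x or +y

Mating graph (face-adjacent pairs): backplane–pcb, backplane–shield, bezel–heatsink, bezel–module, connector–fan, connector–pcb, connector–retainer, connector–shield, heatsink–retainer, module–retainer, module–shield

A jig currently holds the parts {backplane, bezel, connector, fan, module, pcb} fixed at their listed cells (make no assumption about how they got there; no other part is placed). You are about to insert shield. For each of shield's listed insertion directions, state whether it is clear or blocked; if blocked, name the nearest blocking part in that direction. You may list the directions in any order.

+x: blocked by connector; +y: blocked by module; -x: clear

-x: ray from shield(0, 1) has no placed part ⇒ clear
+x: nearest on ray is connector@(1, 1) ⇒ blocked
+y: nearest on ray is module@(0, 2) ⇒ blocked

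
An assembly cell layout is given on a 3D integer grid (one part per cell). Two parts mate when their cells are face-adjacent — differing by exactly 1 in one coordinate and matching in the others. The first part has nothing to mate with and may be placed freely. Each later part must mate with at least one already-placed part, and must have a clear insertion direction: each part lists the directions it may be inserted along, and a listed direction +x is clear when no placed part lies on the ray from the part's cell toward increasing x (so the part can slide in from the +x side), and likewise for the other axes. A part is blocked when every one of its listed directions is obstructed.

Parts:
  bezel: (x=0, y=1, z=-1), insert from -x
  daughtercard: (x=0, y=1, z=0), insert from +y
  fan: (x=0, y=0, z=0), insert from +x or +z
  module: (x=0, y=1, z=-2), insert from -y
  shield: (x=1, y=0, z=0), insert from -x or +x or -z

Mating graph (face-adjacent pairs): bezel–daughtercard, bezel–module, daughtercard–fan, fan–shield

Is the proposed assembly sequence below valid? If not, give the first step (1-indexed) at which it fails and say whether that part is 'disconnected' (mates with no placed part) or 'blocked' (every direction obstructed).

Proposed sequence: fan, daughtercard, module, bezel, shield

Invalid at step 3 (disconnected)

1. fan@(0, 0, 0) [+x clear] — {fan}
2. daughtercard@(0, 1, 0) [+y clear] — {daughtercard, fan}
3. module@(0, 1, -2) — no placed neighbour ⇒ disconnected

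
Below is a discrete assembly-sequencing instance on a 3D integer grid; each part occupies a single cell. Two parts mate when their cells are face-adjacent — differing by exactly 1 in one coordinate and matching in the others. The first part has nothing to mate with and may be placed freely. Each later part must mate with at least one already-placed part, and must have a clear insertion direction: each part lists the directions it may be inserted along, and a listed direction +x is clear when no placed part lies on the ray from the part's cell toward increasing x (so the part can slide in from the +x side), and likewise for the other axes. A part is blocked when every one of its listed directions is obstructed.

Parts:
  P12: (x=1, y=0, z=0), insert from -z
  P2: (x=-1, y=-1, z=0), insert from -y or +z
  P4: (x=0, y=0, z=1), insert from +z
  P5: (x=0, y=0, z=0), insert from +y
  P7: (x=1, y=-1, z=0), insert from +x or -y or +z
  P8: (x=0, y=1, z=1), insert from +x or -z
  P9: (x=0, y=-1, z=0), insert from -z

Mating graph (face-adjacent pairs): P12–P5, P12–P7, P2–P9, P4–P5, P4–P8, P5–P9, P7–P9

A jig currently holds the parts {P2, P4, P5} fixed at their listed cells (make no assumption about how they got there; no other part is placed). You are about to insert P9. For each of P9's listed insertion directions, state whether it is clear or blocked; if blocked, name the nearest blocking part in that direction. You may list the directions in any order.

-z: ray from P9(0, -1, 0) has no placed part ⇒ clear

-z: clear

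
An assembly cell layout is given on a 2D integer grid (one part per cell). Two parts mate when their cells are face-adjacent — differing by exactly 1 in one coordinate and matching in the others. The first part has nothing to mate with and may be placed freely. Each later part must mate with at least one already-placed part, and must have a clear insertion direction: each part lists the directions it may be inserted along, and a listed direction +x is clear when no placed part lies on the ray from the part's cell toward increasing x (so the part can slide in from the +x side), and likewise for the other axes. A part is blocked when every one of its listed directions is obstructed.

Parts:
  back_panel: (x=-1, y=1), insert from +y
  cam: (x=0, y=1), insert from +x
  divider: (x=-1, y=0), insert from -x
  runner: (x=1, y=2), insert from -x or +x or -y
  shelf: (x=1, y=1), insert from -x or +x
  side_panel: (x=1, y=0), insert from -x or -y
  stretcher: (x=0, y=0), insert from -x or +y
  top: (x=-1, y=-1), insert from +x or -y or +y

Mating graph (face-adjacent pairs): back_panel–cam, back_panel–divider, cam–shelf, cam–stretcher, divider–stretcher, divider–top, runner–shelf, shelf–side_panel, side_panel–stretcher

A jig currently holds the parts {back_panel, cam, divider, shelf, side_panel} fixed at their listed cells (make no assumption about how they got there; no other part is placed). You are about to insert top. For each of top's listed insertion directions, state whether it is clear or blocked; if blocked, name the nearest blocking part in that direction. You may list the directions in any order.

+x: clear; +y: blocked by divider; -y: clear

+x: ray from top(-1, -1) has no placed part ⇒ clear
-y: ray from top(-1, -1) has no placed part ⇒ clear
+y: nearest on ray is divider@(-1, 0) ⇒ blocked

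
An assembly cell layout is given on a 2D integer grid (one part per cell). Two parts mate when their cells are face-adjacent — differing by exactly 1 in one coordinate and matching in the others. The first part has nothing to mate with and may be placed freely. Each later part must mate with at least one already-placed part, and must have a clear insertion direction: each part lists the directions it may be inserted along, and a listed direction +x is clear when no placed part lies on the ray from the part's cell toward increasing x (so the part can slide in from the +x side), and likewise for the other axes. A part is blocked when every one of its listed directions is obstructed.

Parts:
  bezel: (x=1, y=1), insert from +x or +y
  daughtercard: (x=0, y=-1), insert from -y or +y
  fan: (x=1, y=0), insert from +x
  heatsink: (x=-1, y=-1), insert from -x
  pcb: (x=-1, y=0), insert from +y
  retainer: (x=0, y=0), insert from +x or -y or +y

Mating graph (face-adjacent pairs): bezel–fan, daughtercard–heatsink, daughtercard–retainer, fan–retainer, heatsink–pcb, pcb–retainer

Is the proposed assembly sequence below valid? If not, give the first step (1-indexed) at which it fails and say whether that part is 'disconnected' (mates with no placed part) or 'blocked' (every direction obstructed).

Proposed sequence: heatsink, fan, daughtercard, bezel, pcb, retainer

Invalid at step 2 (disconnected)

1. heatsink@(-1, -1) [-x clear] — {heatsink}
2. fan@(1, 0) — no placed neighbour ⇒ disconnected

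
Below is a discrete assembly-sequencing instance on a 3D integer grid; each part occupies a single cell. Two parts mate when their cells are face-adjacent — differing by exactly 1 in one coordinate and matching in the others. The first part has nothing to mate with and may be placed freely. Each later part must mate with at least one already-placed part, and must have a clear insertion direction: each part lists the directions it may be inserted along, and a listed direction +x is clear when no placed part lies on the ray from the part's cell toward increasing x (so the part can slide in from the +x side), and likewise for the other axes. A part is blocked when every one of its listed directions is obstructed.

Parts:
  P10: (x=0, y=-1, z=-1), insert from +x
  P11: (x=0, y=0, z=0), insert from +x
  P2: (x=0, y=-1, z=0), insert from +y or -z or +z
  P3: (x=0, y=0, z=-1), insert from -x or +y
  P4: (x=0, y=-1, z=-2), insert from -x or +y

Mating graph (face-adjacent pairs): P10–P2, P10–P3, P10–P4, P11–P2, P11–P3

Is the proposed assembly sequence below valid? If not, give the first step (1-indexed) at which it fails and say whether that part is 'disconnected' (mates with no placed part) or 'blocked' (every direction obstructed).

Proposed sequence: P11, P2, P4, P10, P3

Invalid at step 3 (disconnected)

1. P11@(0, 0, 0) [+x clear] — {P11}
2. P2@(0, -1, 0) [-z clear] — {P11, P2}
3. P4@(0, -1, -2) — no placed neighbour ⇒ disconnected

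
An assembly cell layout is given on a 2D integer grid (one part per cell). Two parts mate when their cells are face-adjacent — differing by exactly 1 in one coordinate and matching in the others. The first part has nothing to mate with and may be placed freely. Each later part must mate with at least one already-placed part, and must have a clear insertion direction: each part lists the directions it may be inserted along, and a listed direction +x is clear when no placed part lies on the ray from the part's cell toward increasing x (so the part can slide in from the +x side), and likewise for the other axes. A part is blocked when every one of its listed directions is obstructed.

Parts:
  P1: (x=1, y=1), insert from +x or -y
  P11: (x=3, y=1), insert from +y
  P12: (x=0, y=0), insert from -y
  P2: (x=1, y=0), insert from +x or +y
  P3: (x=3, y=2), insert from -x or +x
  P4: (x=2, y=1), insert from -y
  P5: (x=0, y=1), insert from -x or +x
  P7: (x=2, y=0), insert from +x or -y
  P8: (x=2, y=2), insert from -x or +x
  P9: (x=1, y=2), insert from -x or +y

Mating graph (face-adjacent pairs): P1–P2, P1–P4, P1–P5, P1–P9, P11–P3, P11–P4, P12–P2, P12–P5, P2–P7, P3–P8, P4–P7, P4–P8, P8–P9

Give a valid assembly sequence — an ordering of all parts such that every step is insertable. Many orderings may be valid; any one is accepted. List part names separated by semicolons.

1. P11@(3, 1) [+y clear] — {P11}
2. P4@(2, 1) [-y clear] — {P11, P4}
3. P1@(1, 1) [-y clear] — {P1, P11, P4}
4. P5@(0, 1) [-x clear] — {P1, P11, P4, P5}
5. P12@(0, 0) [-y clear] — {P1, P11, P12, P4, P5}
6. P9@(1, 2) [-x clear] — {P1, P11, P12, P4, P5, P9}
7. P8@(2, 2) [+x clear] — {P1, P11, P12, P4, P5, P8, P9}
8. P3@(3, 2) [+x clear] — {P1, P11, P12, P3, P4, P5, P8, P9}
9. P2@(1, 0) [+x clear] — {P1, P11, P12, P2, P3, P4, P5, P8, P9}
10. P7@(2, 0) [+x clear] — {P1, P11, P12, P2, P3, P4, P5, P7, P8, P9}

P11; P4; P1; P5; P12; P9; P8; P3; P2; P7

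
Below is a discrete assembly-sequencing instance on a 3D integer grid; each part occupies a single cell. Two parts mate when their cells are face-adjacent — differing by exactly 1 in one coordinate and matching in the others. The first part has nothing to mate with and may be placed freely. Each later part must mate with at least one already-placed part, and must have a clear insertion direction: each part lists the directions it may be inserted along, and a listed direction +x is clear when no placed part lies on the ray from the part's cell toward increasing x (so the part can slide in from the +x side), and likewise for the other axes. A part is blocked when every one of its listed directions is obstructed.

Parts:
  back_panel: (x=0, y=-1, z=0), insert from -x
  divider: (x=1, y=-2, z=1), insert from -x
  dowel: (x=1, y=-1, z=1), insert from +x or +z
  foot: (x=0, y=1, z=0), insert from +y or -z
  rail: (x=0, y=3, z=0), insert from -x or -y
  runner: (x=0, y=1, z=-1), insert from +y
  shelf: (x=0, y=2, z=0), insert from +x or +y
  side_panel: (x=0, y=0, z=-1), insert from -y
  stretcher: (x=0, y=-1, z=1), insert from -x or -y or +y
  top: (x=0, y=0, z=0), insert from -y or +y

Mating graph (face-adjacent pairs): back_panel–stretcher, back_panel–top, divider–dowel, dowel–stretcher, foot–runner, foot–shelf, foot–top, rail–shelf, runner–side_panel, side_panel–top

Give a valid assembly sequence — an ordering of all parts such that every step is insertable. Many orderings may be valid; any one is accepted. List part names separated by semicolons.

shelf; rail; foot; runner; side_panel; top; back_panel; stretcher; dowel; divider

1. shelf@(0, 2, 0) [+x clear] — {shelf}
2. rail@(0, 3, 0) [-x clear] — {rail, shelf}
3. foot@(0, 1, 0) [-z clear] — {foot, rail, shelf}
4. runner@(0, 1, -1) [+y clear] — {foot, rail, runner, shelf}
5. side_panel@(0, 0, -1) [-y clear] — {foot, rail, runner, shelf, side_panel}
6. top@(0, 0, 0) [-y clear] — {foot, rail, runner, shelf, side_panel, top}
7. back_panel@(0, -1, 0) [-x clear] — {back_panel, foot, rail, runner, shelf, side_panel, top}
8. stretcher@(0, -1, 1) [-x clear] — {back_panel, foot, rail, runner, shelf, side_panel, stretcher, top}
9. dowel@(1, -1, 1) [+x clear] — {back_panel, dowel, foot, rail, runner, shelf, side_panel, stretcher, top}
10. divider@(1, -2, 1) [-x clear] — {back_panel, divider, dowel, foot, rail, runner, shelf, side_panel, stretcher, top}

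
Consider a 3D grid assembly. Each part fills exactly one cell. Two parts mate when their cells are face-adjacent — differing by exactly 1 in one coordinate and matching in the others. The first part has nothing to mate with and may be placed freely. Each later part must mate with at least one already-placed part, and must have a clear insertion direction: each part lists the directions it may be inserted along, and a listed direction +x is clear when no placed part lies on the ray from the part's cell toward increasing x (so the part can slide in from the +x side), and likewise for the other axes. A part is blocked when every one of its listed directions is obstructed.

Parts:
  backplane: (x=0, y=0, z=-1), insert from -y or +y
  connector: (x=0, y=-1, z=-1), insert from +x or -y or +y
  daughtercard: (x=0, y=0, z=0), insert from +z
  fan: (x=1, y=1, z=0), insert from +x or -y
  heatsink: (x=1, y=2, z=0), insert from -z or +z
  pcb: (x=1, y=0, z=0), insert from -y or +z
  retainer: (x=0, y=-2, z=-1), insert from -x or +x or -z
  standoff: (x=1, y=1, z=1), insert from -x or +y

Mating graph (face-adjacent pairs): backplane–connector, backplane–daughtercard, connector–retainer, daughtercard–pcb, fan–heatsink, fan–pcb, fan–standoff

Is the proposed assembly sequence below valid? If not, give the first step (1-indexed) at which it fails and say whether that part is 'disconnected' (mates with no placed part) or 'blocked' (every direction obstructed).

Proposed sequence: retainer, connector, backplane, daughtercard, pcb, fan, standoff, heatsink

1. retainer@(0, -2, -1) [-x clear] — {retainer}
2. connector@(0, -1, -1) [+x clear] — {connector, retainer}
3. backplane@(0, 0, -1) [+y clear] — {backplane, connector, retainer}
4. daughtercard@(0, 0, 0) [+z clear] — {backplane, connector, daughtercard, retainer}
5. pcb@(1, 0, 0) [-y clear] — {backplane, connector, daughtercard, pcb, retainer}
6. fan@(1, 1, 0) [+x clear] — {backplane, connector, daughtercard, fan, pcb, retainer}
7. standoff@(1, 1, 1) [-x clear] — {backplane, connector, daughtercard, fan, pcb, retainer, standoff}
8. heatsink@(1, 2, 0) [-z clear] — {backplane, connector, daughtercard, fan, heatsink, pcb, retainer, standoff}

Valid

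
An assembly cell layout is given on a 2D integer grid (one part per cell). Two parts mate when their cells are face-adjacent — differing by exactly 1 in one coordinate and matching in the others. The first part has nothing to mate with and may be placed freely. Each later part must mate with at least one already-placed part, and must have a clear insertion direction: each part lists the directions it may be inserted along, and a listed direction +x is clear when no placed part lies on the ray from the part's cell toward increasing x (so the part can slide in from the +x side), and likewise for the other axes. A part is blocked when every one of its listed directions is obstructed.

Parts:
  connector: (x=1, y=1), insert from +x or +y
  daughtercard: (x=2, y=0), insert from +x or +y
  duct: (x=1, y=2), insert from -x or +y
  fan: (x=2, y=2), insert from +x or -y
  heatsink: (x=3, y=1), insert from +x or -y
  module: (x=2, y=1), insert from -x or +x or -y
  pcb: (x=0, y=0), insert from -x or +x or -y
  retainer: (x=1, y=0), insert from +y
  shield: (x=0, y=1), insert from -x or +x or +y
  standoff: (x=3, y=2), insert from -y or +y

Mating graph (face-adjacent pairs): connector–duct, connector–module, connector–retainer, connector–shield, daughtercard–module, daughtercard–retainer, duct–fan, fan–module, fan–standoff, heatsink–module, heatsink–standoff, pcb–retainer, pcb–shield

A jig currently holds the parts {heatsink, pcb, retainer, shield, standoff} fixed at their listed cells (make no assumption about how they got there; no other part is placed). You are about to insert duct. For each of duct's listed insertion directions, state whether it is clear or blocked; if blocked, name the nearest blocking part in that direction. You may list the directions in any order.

+y: clear; -x: clear

-x: ray from duct(1, 2) has no placed part ⇒ clear
+y: ray from duct(1, 2) has no placed part ⇒ clear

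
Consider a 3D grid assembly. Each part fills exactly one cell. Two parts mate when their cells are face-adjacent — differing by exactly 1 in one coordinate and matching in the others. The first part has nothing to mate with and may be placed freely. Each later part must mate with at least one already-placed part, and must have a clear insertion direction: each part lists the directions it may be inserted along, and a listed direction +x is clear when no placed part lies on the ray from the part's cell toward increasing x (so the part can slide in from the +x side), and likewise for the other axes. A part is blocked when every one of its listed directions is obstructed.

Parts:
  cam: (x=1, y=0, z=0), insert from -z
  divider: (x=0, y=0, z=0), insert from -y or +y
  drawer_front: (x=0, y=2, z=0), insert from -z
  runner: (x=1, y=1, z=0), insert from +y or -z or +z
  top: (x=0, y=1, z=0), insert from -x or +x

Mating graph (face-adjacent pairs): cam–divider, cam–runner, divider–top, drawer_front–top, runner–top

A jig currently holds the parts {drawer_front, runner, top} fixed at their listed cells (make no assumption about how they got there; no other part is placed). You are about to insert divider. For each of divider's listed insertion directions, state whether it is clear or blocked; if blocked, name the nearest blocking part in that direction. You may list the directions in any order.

+y: blocked by top; -y: clear

-y: ray from divider(0, 0, 0) has no placed part ⇒ clear
+y: nearest on ray is top@(0, 1, 0) ⇒ blocked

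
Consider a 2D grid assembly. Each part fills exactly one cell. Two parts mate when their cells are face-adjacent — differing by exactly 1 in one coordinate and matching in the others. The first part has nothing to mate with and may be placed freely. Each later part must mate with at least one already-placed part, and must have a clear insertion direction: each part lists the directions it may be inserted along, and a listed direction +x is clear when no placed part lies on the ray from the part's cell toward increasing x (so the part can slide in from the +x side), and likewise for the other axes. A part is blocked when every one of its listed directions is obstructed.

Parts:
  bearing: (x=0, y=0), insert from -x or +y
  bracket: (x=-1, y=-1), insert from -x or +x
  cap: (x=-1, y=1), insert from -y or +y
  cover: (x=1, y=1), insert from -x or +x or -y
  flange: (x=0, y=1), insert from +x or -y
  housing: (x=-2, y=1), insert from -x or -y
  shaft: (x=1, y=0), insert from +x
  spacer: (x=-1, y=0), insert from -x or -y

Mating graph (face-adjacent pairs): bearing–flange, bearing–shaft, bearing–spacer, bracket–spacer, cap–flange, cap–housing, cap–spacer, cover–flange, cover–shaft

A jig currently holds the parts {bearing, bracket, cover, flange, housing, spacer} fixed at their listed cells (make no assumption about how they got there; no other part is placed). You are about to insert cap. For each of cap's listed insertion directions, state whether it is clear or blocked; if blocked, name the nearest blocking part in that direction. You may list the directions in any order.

+y: clear; -y: blocked by spacer

-y: nearest on ray is spacer@(-1, 0) ⇒ blocked
+y: ray from cap(-1, 1) has no placed part ⇒ clear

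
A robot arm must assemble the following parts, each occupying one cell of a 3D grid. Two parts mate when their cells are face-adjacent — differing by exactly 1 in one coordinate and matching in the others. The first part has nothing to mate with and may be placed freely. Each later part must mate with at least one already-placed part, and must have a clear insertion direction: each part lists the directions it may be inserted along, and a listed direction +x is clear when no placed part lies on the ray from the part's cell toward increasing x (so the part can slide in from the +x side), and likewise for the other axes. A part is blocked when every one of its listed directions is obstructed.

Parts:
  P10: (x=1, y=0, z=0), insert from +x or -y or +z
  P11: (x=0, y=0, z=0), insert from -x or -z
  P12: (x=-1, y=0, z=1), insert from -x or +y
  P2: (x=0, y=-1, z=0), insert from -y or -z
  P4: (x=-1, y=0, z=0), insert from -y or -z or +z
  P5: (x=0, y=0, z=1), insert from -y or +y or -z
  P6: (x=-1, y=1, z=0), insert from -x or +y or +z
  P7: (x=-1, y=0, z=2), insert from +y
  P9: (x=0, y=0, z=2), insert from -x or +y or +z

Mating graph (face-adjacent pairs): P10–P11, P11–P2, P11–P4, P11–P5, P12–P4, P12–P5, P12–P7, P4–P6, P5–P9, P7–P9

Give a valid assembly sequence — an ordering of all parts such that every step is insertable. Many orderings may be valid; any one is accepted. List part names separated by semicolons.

1. P11@(0, 0, 0) [-x clear] — {P11}
2. P2@(0, -1, 0) [-y clear] — {P11, P2}
3. P10@(1, 0, 0) [+x clear] — {P10, P11, P2}
4. P4@(-1, 0, 0) [-y clear] — {P10, P11, P2, P4}
5. P12@(-1, 0, 1) [-x clear] — {P10, P11, P12, P2, P4}
6. P7@(-1, 0, 2) [+y clear] — {P10, P11, P12, P2, P4, P7}
7. P9@(0, 0, 2) [+y clear] — {P10, P11, P12, P2, P4, P7, P9}
8. P6@(-1, 1, 0) [-x clear] — {P10, P11, P12, P2, P4, P6, P7, P9}
9. P5@(0, 0, 1) [-y clear] — {P10, P11, P12, P2, P4, P5, P6, P7, P9}

P11; P2; P10; P4; P12; P7; P9; P6; P5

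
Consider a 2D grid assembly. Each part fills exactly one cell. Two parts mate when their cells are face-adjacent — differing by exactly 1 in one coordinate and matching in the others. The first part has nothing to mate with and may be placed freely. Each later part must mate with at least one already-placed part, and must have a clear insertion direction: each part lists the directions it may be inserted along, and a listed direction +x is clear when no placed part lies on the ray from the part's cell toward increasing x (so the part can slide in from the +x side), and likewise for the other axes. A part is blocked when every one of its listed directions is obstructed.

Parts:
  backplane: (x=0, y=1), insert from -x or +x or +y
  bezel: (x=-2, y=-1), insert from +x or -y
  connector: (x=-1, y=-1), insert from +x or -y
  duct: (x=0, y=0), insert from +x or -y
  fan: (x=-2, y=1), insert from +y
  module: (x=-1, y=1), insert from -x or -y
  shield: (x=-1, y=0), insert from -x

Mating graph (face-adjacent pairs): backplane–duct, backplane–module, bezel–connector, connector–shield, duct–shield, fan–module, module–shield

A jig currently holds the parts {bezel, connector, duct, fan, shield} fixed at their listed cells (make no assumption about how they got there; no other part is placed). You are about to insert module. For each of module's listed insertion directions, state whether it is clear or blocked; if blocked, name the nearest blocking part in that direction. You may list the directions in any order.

-x: nearest on ray is fan@(-2, 1) ⇒ blocked
-y: nearest on ray is shield@(-1, 0) ⇒ blocked

-x: blocked by fan; -y: blocked by shield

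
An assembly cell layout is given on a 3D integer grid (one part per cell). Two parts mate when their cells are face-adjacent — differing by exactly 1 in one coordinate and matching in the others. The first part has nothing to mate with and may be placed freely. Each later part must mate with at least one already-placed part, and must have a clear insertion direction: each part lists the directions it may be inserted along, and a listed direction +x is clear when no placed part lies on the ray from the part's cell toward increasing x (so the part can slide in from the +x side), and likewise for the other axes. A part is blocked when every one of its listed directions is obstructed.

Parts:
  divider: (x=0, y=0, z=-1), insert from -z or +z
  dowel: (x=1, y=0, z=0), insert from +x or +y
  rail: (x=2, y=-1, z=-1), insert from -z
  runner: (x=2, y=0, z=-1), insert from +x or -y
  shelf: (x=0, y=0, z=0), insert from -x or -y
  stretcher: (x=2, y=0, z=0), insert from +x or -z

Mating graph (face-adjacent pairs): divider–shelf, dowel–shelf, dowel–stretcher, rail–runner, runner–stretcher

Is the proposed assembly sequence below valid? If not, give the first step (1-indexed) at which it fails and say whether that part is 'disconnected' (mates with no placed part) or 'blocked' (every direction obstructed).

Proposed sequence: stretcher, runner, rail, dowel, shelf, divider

1. stretcher@(2, 0, 0) [+x clear] — {stretcher}
2. runner@(2, 0, -1) [+x clear] — {runner, stretcher}
3. rail@(2, -1, -1) [-z clear] — {rail, runner, stretcher}
4. dowel@(1, 0, 0) [+y clear] — {dowel, rail, runner, stretcher}
5. shelf@(0, 0, 0) [-x clear] — {dowel, rail, runner, shelf, stretcher}
6. divider@(0, 0, -1) [-z clear] — {divider, dowel, rail, runner, shelf, stretcher}

Valid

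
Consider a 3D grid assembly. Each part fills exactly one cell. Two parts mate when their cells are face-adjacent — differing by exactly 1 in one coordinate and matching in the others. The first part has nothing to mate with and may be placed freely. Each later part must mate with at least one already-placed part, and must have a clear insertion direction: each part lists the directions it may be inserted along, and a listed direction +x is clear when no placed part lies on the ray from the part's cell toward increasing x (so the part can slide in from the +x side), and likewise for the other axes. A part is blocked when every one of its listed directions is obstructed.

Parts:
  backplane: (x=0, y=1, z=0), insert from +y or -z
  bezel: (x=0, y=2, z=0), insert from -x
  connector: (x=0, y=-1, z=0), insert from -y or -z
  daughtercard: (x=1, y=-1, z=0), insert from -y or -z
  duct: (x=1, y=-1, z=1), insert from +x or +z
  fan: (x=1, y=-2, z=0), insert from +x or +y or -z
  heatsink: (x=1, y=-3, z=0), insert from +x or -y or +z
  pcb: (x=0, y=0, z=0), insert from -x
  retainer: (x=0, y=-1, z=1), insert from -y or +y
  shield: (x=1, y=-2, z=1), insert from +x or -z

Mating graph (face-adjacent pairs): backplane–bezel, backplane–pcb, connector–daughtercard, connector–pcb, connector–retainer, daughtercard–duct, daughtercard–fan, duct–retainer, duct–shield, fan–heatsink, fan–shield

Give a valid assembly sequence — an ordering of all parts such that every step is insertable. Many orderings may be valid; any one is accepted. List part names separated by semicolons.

1. bezel@(0, 2, 0) [-x clear] — {bezel}
2. backplane@(0, 1, 0) [-z clear] — {backplane, bezel}
3. pcb@(0, 0, 0) [-x clear] — {backplane, bezel, pcb}
4. connector@(0, -1, 0) [-y clear] — {backplane, bezel, connector, pcb}
5. retainer@(0, -1, 1) [-y clear] — {backplane, bezel, connector, pcb, retainer}
6. duct@(1, -1, 1) [+x clear] — {backplane, bezel, connector, duct, pcb, retainer}
7. shield@(1, -2, 1) [+x clear] — {backplane, bezel, connector, duct, pcb, retainer, shield}
8. fan@(1, -2, 0) [+x clear] — {backplane, bezel, connector, duct, fan, pcb, retainer, shield}
9. heatsink@(1, -3, 0) [+x clear] — {backplane, bezel, connector, duct, fan, heatsink, pcb, retainer, shield}
10. daughtercard@(1, -1, 0) [-z clear] — {backplane, bezel, connector, daughtercard, duct, fan, heatsink, pcb, retainer, shield}

bezel; backplane; pcb; connector; retainer; duct; shield; fan; heatsink; daughtercard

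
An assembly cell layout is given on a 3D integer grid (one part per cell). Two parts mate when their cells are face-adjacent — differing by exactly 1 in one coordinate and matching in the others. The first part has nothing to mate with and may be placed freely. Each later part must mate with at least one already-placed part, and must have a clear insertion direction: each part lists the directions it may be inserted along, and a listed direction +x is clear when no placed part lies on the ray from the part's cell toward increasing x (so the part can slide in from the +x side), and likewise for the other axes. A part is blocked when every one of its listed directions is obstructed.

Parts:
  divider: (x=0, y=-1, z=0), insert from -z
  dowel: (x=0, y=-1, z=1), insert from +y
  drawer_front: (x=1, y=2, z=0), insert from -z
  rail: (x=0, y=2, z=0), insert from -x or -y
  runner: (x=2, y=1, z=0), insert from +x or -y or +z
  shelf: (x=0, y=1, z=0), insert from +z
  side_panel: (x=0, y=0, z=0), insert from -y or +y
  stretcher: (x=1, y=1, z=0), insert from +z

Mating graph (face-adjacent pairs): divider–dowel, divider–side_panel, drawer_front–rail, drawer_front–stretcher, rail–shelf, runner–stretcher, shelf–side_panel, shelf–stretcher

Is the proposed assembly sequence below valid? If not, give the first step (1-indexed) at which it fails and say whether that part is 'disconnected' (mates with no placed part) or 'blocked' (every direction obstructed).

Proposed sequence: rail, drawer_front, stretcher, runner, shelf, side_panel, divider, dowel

Valid

1. rail@(0, 2, 0) [-x clear] — {rail}
2. drawer_front@(1, 2, 0) [-z clear] — {drawer_front, rail}
3. stretcher@(1, 1, 0) [+z clear] — {drawer_front, rail, stretcher}
4. runner@(2, 1, 0) [+x clear] — {drawer_front, rail, runner, stretcher}
5. shelf@(0, 1, 0) [+z clear] — {drawer_front, rail, runner, shelf, stretcher}
6. side_panel@(0, 0, 0) [-y clear] — {drawer_front, rail, runner, shelf, side_panel, stretcher}
7. divider@(0, -1, 0) [-z clear] — {divider, drawer_front, rail, runner, shelf, side_panel, stretcher}
8. dowel@(0, -1, 1) [+y clear] — {divider, dowel, drawer_front, rail, runner, shelf, side_panel, stretcher}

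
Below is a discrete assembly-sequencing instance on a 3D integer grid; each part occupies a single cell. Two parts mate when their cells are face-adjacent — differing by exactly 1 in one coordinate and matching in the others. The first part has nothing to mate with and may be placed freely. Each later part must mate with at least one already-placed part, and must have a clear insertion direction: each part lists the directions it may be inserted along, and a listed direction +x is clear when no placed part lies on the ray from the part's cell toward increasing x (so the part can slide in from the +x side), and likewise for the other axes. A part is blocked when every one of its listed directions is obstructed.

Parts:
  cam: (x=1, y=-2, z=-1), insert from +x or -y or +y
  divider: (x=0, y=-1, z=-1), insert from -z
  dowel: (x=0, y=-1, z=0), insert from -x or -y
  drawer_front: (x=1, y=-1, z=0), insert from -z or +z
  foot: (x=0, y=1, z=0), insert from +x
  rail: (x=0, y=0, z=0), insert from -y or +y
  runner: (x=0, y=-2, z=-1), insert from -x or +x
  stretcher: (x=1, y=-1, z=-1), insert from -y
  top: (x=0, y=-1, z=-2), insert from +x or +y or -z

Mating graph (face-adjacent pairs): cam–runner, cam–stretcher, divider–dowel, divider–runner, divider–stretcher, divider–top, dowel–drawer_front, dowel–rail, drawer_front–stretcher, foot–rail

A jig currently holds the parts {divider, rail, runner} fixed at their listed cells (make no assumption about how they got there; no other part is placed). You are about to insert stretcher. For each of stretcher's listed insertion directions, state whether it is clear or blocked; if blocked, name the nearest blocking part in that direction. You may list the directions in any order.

-y: ray from stretcher(1, -1, -1) has no placed part ⇒ clear

-y: clear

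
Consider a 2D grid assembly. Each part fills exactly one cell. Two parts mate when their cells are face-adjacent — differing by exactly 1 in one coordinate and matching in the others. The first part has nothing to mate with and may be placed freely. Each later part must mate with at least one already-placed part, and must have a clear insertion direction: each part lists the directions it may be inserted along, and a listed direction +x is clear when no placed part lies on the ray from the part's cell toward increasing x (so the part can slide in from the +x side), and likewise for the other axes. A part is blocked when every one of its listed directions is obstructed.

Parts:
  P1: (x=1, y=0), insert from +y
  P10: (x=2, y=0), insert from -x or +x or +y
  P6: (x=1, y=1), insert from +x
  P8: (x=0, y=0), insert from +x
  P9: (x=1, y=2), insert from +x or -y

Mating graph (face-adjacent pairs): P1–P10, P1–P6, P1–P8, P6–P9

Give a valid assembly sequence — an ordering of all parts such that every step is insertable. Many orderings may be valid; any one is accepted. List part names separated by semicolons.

P8; P1; P10; P6; P9

1. P8@(0, 0) [+x clear] — {P8}
2. P1@(1, 0) [+y clear] — {P1, P8}
3. P10@(2, 0) [+x clear] — {P1, P10, P8}
4. P6@(1, 1) [+x clear] — {P1, P10, P6, P8}
5. P9@(1, 2) [+x clear] — {P1, P10, P6, P8, P9}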